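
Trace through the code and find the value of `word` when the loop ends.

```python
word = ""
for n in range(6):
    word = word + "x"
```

Let's trace through this code step by step.

Initialize: word = ''
Entering loop: for n in range(6):
After iteration 1: n = 0, word = 'x'
After iteration 2: n = 1, word = 'xx'
After iteration 3: n = 2, word = 'xxx'
After iteration 4: n = 3, word = 'xxxx'
After iteration 5: n = 4, word = 'xxxxx'
After iteration 6: n = 5, word = 'xxxxxx'
Loop ends.

Final answer: 'xxxxxx'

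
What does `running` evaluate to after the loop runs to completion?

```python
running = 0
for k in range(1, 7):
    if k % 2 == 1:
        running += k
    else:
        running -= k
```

Let's trace through this code step by step.

Initialize: running = 0
Entering loop: for k in range(1, 7):
After iteration 1: k = 1, running = 1
After iteration 2: k = 2, running = -1
After iteration 3: k = 3, running = 2
After iteration 4: k = 4, running = -2
After iteration 5: k = 5, running = 3
After iteration 6: k = 6, running = -3
Loop ends.

Final answer: -3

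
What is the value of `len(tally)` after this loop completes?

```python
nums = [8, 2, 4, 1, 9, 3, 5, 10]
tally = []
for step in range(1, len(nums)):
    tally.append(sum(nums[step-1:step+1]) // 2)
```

Let's trace through this code step by step.

Initialize: nums = [8, 2, 4, 1, 9, 3, 5, 10]
Initialize: tally = []
Entering loop: for step in range(1, len(nums)):
After iteration 1: step = 1, tally = [5]
After iteration 2: step = 2, tally = [5, 3]
After iteration 3: step = 3, tally = [5, 3, 2]
After iteration 4: step = 4, tally = [5, 3, 2, 5]
After iteration 5: step = 5, tally = [5, 3, 2, 5, 6]
After iteration 6: step = 6, tally = [5, 3, 2, 5, 6, 4]
After iteration 7: step = 7, tally = [5, 3, 2, 5, 6, 4, 7]
Loop ends.
len(tally) = 7

Final answer: 7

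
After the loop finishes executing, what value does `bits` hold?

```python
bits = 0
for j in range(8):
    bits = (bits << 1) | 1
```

Let's trace through this code step by step.

Initialize: bits = 0
Entering loop: for j in range(8):
After iteration 1: j = 0, bits = 1
After iteration 2: j = 1, bits = 3
After iteration 3: j = 2, bits = 7
After iteration 4: j = 3, bits = 15
After iteration 5: j = 4, bits = 31
After iteration 6: j = 5, bits = 63
After iteration 7: j = 6, bits = 127
After iteration 8: j = 7, bits = 255
Loop ends.

Final answer: 255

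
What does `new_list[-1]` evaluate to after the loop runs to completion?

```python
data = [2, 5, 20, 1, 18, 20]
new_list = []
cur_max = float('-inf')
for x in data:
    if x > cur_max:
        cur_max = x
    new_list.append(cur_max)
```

Let's trace through this code step by step.

Initialize: data = [2, 5, 20, 1, 18, 20]
Initialize: new_list = []
Initialize: cur_max = -inf
Entering loop: for x in data:
After iteration 1: x = 2, new_list = [2], cur_max = 2
After iteration 2: x = 5, new_list = [2, 5], cur_max = 5
After iteration 3: x = 20, new_list = [2, 5, 20], cur_max = 20
After iteration 4: x = 1, new_list = [2, 5, 20, 20], cur_max = 20
After iteration 5: x = 18, new_list = [2, 5, 20, 20, 20], cur_max = 20
After iteration 6: x = 20, new_list = [2, 5, 20, 20, 20, 20], cur_max = 20
Loop ends.
new_list[-1] = 20

Final answer: 20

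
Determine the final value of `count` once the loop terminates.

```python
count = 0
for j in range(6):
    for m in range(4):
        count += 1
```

Let's trace through this code step by step.

Initialize: count = 0
Entering loop: for j in range(6):
After iteration 1: j = 0, count = 4
After iteration 2: j = 1, count = 8
After iteration 3: j = 2, count = 12
After iteration 4: j = 3, count = 16
After iteration 5: j = 4, count = 20
After iteration 6: j = 5, count = 24
Loop ends.

Final answer: 24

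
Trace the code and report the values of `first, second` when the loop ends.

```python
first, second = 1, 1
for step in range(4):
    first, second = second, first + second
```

Let's trace through this code step by step.

Initialize: first = 1
Initialize: second = 1
Entering loop: for step in range(4):
After iteration 1: step = 0, first = 1, second = 2
After iteration 2: step = 1, first = 2, second = 3
After iteration 3: step = 2, first = 3, second = 5
After iteration 4: step = 3, first = 5, second = 8
Loop ends.

Final answer: 5, 8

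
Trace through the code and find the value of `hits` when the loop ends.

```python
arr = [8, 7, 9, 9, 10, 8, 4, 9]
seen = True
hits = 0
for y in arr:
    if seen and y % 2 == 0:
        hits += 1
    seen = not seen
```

Let's trace through this code step by step.

Initialize: arr = [8, 7, 9, 9, 10, 8, 4, 9]
Initialize: seen = True
Initialize: hits = 0
Entering loop: for y in arr:
After iteration 1: y = 8, seen = False, hits = 1
After iteration 2: y = 7, seen = True, hits = 1
After iteration 3: y = 9, seen = False, hits = 1
After iteration 4: y = 9, seen = True, hits = 1
After iteration 5: y = 10, seen = False, hits = 2
After iteration 6: y = 8, seen = True, hits = 2
After iteration 7: y = 4, seen = False, hits = 3
After iteration 8: y = 9, seen = True, hits = 3
Loop ends.

Final answer: 3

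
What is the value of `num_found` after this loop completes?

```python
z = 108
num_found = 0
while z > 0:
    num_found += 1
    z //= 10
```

Let's trace through this code step by step.

Initialize: z = 108
Initialize: num_found = 0
Entering loop: while z > 0:
After iteration 1: z = 10, num_found = 1
After iteration 2: z = 1, num_found = 2
After iteration 3: z = 0, num_found = 3
Loop ends.

Final answer: 3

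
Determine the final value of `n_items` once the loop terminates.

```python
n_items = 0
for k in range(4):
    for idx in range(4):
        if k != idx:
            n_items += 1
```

Let's trace through this code step by step.

Initialize: n_items = 0
Entering loop: for k in range(4):
After iteration 1: k = 0, n_items = 3
After iteration 2: k = 1, n_items = 6
After iteration 3: k = 2, n_items = 9
After iteration 4: k = 3, n_items = 12
Loop ends.

Final answer: 12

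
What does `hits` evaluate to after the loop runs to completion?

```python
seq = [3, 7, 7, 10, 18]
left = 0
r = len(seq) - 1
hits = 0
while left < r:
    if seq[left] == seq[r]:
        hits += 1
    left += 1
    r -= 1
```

Let's trace through this code step by step.

Initialize: seq = [3, 7, 7, 10, 18]
Initialize: left = 0
Initialize: r = 4
Initialize: hits = 0
Entering loop: while left < r:
After iteration 1: left = 1, r = 3, hits = 0
After iteration 2: left = 2, r = 2, hits = 0
Loop ends.

Final answer: 0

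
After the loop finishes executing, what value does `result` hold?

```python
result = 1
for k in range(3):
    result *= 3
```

Let's trace through this code step by step.

Initialize: result = 1
Entering loop: for k in range(3):
After iteration 1: k = 0, result = 3
After iteration 2: k = 1, result = 9
After iteration 3: k = 2, result = 27
Loop ends.

Final answer: 27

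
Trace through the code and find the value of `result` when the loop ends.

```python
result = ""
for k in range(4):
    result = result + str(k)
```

Let's trace through this code step by step.

Initialize: result = ''
Entering loop: for k in range(4):
After iteration 1: k = 0, result = '0'
After iteration 2: k = 1, result = '01'
After iteration 3: k = 2, result = '012'
After iteration 4: k = 3, result = '0123'
Loop ends.

Final answer: '0123'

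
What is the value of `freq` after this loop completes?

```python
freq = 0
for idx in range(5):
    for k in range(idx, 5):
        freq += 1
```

Let's trace through this code step by step.

Initialize: freq = 0
Entering loop: for idx in range(5):
After iteration 1: idx = 0, freq = 5
After iteration 2: idx = 1, freq = 9
After iteration 3: idx = 2, freq = 12
After iteration 4: idx = 3, freq = 14
After iteration 5: idx = 4, freq = 15
Loop ends.

Final answer: 15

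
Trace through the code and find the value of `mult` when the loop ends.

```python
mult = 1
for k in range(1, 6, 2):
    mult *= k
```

Let's trace through this code step by step.

Initialize: mult = 1
Entering loop: for k in range(1, 6, 2):
After iteration 1: k = 1, mult = 1
After iteration 2: k = 3, mult = 3
After iteration 3: k = 5, mult = 15
Loop ends.

Final answer: 15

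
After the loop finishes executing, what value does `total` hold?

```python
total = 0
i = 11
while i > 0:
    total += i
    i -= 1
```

Let's trace through this code step by step.

Initialize: total = 0
Initialize: i = 11
Entering loop: while i > 0:
After iteration 1: total = 11, i = 10
After iteration 2: total = 21, i = 9
After iteration 3: total = 30, i = 8
After iteration 4: total = 38, i = 7
After iteration 5: total = 45, i = 6
After iteration 6: total = 51, i = 5
After iteration 7: total = 56, i = 4
After iteration 8: total = 60, i = 3
After iteration 9: total = 63, i = 2
After iteration 10: total = 65, i = 1
After iteration 11: total = 66, i = 0
Loop ends.

Final answer: 66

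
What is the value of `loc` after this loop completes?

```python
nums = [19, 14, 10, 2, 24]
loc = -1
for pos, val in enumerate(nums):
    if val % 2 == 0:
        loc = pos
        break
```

Let's trace through this code step by step.

Initialize: nums = [19, 14, 10, 2, 24]
Initialize: loc = -1
Entering loop: for pos, val in enumerate(nums):
After iteration 1: pos = 0, val = 19, loc = -1
After iteration 2: pos = 1, val = 14, loc = 1
Loop ends.

Final answer: 1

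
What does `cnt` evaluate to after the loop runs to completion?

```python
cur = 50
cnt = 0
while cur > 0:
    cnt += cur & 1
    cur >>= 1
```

Let's trace through this code step by step.

Initialize: cur = 50
Initialize: cnt = 0
Entering loop: while cur > 0:
After iteration 1: cur = 25, cnt = 0
After iteration 2: cur = 12, cnt = 1
After iteration 3: cur = 6, cnt = 1
After iteration 4: cur = 3, cnt = 1
After iteration 5: cur = 1, cnt = 2
After iteration 6: cur = 0, cnt = 3
Loop ends.

Final answer: 3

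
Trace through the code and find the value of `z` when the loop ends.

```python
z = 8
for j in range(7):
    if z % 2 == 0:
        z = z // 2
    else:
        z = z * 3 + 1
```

Let's trace through this code step by step.

Initialize: z = 8
Entering loop: for j in range(7):
After iteration 1: j = 0, z = 4
After iteration 2: j = 1, z = 2
After iteration 3: j = 2, z = 1
After iteration 4: j = 3, z = 4
After iteration 5: j = 4, z = 2
After iteration 6: j = 5, z = 1
After iteration 7: j = 6, z = 4
Loop ends.

Final answer: 4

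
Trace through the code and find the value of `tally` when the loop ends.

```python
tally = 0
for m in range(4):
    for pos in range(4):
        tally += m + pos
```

Let's trace through this code step by step.

Initialize: tally = 0
Entering loop: for m in range(4):
After iteration 1: m = 0, tally = 6
After iteration 2: m = 1, tally = 16
After iteration 3: m = 2, tally = 30
After iteration 4: m = 3, tally = 48
Loop ends.

Final answer: 48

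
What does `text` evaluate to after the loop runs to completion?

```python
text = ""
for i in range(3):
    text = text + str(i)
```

Let's trace through this code step by step.

Initialize: text = ''
Entering loop: for i in range(3):
After iteration 1: i = 0, text = '0'
After iteration 2: i = 1, text = '01'
After iteration 3: i = 2, text = '012'
Loop ends.

Final answer: '012'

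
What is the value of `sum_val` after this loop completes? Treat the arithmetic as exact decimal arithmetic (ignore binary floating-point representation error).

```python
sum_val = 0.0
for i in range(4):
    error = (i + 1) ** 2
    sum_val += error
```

Let's trace through this code step by step.

Initialize: sum_val = 0.0
Entering loop: for i in range(4):
After iteration 1: i = 0, sum_val = 1.0, error = 1
After iteration 2: i = 1, sum_val = 5.0, error = 4
After iteration 3: i = 2, sum_val = 14.0, error = 9
After iteration 4: i = 3, sum_val = 30.0, error = 16
Loop ends.

Final answer: 30.0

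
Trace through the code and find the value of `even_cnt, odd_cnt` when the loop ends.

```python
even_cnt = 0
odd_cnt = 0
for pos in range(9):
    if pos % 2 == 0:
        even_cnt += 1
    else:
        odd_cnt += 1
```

Let's trace through this code step by step.

Initialize: even_cnt = 0
Initialize: odd_cnt = 0
Entering loop: for pos in range(9):
After iteration 1: pos = 0, even_cnt = 1, odd_cnt = 0
After iteration 2: pos = 1, even_cnt = 1, odd_cnt = 1
After iteration 3: pos = 2, even_cnt = 2, odd_cnt = 1
After iteration 4: pos = 3, even_cnt = 2, odd_cnt = 2
After iteration 5: pos = 4, even_cnt = 3, odd_cnt = 2
After iteration 6: pos = 5, even_cnt = 3, odd_cnt = 3
After iteration 7: pos = 6, even_cnt = 4, odd_cnt = 3
After iteration 8: pos = 7, even_cnt = 4, odd_cnt = 4
After iteration 9: pos = 8, even_cnt = 5, odd_cnt = 4
Loop ends.

Final answer: 5, 4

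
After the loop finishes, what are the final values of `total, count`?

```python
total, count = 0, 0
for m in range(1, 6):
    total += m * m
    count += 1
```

Let's trace through this code step by step.

Initialize: total = 0
Initialize: count = 0
Entering loop: for m in range(1, 6):
After iteration 1: m = 1, total = 1, count = 1
After iteration 2: m = 2, total = 5, count = 2
After iteration 3: m = 3, total = 14, count = 3
After iteration 4: m = 4, total = 30, count = 4
After iteration 5: m = 5, total = 55, count = 5
Loop ends.

Final answer: 55, 5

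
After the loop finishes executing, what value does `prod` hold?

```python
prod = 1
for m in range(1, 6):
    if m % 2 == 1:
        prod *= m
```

Let's trace through this code step by step.

Initialize: prod = 1
Entering loop: for m in range(1, 6):
After iteration 1: m = 1, prod = 1
After iteration 2: m = 2, prod = 1
After iteration 3: m = 3, prod = 3
After iteration 4: m = 4, prod = 3
After iteration 5: m = 5, prod = 15
Loop ends.

Final answer: 15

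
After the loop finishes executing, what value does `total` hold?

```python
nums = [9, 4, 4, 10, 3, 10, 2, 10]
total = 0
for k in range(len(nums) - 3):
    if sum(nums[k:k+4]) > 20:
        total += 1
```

Let's trace through this code step by step.

Initialize: nums = [9, 4, 4, 10, 3, 10, 2, 10]
Initialize: total = 0
Entering loop: for k in range(len(nums) - 3):
After iteration 1: k = 0, total = 1
After iteration 2: k = 1, total = 2
After iteration 3: k = 2, total = 3
After iteration 4: k = 3, total = 4
After iteration 5: k = 4, total = 5
Loop ends.

Final answer: 5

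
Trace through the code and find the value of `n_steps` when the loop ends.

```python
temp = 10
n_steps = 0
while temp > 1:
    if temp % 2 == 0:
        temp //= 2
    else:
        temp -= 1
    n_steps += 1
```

Let's trace through this code step by step.

Initialize: temp = 10
Initialize: n_steps = 0
Entering loop: while temp > 1:
After iteration 1: temp = 5, n_steps = 1
After iteration 2: temp = 4, n_steps = 2
After iteration 3: temp = 2, n_steps = 3
After iteration 4: temp = 1, n_steps = 4
Loop ends.

Final answer: 4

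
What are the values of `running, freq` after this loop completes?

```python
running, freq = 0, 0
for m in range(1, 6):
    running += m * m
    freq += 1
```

Let's trace through this code step by step.

Initialize: running = 0
Initialize: freq = 0
Entering loop: for m in range(1, 6):
After iteration 1: m = 1, running = 1, freq = 1
After iteration 2: m = 2, running = 5, freq = 2
After iteration 3: m = 3, running = 14, freq = 3
After iteration 4: m = 4, running = 30, freq = 4
After iteration 5: m = 5, running = 55, freq = 5
Loop ends.

Final answer: 55, 5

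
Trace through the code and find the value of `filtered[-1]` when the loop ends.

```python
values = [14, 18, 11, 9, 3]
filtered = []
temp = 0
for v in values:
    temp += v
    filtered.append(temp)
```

Let's trace through this code step by step.

Initialize: values = [14, 18, 11, 9, 3]
Initialize: filtered = []
Initialize: temp = 0
Entering loop: for v in values:
After iteration 1: v = 14, filtered = [14], temp = 14
After iteration 2: v = 18, filtered = [14, 32], temp = 32
After iteration 3: v = 11, filtered = [14, 32, 43], temp = 43
After iteration 4: v = 9, filtered = [14, 32, 43, 52], temp = 52
After iteration 5: v = 3, filtered = [14, 32, 43, 52, 55], temp = 55
Loop ends.
filtered[-1] = 55

Final answer: 55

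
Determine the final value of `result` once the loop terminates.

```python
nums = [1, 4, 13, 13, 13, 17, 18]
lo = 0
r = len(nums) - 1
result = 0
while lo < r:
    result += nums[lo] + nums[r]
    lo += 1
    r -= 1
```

Let's trace through this code step by step.

Initialize: nums = [1, 4, 13, 13, 13, 17, 18]
Initialize: lo = 0
Initialize: r = 6
Initialize: result = 0
Entering loop: while lo < r:
After iteration 1: lo = 1, r = 5, result = 19
After iteration 2: lo = 2, r = 4, result = 40
After iteration 3: lo = 3, r = 3, result = 66
Loop ends.

Final answer: 66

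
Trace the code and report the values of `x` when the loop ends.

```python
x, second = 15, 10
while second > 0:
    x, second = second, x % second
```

Let's trace through this code step by step.

Initialize: x = 15
Initialize: second = 10
Entering loop: while second > 0:
After iteration 1: x = 10, second = 5
After iteration 2: x = 5, second = 0
Loop ends.

Final answer: 5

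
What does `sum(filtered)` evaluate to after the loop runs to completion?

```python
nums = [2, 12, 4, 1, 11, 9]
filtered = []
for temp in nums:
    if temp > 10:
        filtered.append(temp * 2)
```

Let's trace through this code step by step.

Initialize: nums = [2, 12, 4, 1, 11, 9]
Initialize: filtered = []
Entering loop: for temp in nums:
After iteration 1: temp = 2, filtered = []
After iteration 2: temp = 12, filtered = [24]
After iteration 3: temp = 4, filtered = [24]
After iteration 4: temp = 1, filtered = [24]
After iteration 5: temp = 11, filtered = [24, 22]
After iteration 6: temp = 9, filtered = [24, 22]
Loop ends.
sum(filtered) = 46

Final answer: 46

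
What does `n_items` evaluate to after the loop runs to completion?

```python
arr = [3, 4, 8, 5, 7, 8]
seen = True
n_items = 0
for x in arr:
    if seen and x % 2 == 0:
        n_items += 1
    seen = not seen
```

Let's trace through this code step by step.

Initialize: arr = [3, 4, 8, 5, 7, 8]
Initialize: seen = True
Initialize: n_items = 0
Entering loop: for x in arr:
After iteration 1: x = 3, seen = False, n_items = 0
After iteration 2: x = 4, seen = True, n_items = 0
After iteration 3: x = 8, seen = False, n_items = 1
After iteration 4: x = 5, seen = True, n_items = 1
After iteration 5: x = 7, seen = False, n_items = 1
After iteration 6: x = 8, seen = True, n_items = 1
Loop ends.

Final answer: 1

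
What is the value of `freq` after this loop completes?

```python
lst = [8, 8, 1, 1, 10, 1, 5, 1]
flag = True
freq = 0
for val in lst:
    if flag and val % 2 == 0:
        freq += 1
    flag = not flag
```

Let's trace through this code step by step.

Initialize: lst = [8, 8, 1, 1, 10, 1, 5, 1]
Initialize: flag = True
Initialize: freq = 0
Entering loop: for val in lst:
After iteration 1: val = 8, flag = False, freq = 1
After iteration 2: val = 8, flag = True, freq = 1
After iteration 3: val = 1, flag = False, freq = 1
After iteration 4: val = 1, flag = True, freq = 1
After iteration 5: val = 10, flag = False, freq = 2
After iteration 6: val = 1, flag = True, freq = 2
After iteration 7: val = 5, flag = False, freq = 2
After iteration 8: val = 1, flag = True, freq = 2
Loop ends.

Final answer: 2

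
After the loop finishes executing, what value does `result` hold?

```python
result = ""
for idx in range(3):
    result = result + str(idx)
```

Let's trace through this code step by step.

Initialize: result = ''
Entering loop: for idx in range(3):
After iteration 1: idx = 0, result = '0'
After iteration 2: idx = 1, result = '01'
After iteration 3: idx = 2, result = '012'
Loop ends.

Final answer: '012'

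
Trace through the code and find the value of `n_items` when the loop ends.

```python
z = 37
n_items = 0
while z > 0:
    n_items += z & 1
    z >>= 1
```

Let's trace through this code step by step.

Initialize: z = 37
Initialize: n_items = 0
Entering loop: while z > 0:
After iteration 1: z = 18, n_items = 1
After iteration 2: z = 9, n_items = 1
After iteration 3: z = 4, n_items = 2
After iteration 4: z = 2, n_items = 2
After iteration 5: z = 1, n_items = 2
After iteration 6: z = 0, n_items = 3
Loop ends.

Final answer: 3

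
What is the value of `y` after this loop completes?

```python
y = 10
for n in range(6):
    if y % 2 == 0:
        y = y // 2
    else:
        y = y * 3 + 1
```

Let's trace through this code step by step.

Initialize: y = 10
Entering loop: for n in range(6):
After iteration 1: n = 0, y = 5
After iteration 2: n = 1, y = 16
After iteration 3: n = 2, y = 8
After iteration 4: n = 3, y = 4
After iteration 5: n = 4, y = 2
After iteration 6: n = 5, y = 1
Loop ends.

Final answer: 1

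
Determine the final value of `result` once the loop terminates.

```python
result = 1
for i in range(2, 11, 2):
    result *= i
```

Let's trace through this code step by step.

Initialize: result = 1
Entering loop: for i in range(2, 11, 2):
After iteration 1: i = 2, result = 2
After iteration 2: i = 4, result = 8
After iteration 3: i = 6, result = 48
After iteration 4: i = 8, result = 384
After iteration 5: i = 10, result = 3840
Loop ends.

Final answer: 3840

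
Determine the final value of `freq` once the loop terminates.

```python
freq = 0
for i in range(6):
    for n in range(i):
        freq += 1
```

Let's trace through this code step by step.

Initialize: freq = 0
Entering loop: for i in range(6):
After iteration 1: i = 0, freq = 0
After iteration 2: i = 1, freq = 1, n = 0
After iteration 3: i = 2, freq = 3, n = 1
After iteration 4: i = 3, freq = 6, n = 2
After iteration 5: i = 4, freq = 10, n = 3
After iteration 6: i = 5, freq = 15, n = 4
Loop ends.

Final answer: 15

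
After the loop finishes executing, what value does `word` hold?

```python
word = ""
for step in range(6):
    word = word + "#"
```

Let's trace through this code step by step.

Initialize: word = ''
Entering loop: for step in range(6):
After iteration 1: step = 0, word = '#'
After iteration 2: step = 1, word = '##'
After iteration 3: step = 2, word = '###'
After iteration 4: step = 3, word = '####'
After iteration 5: step = 4, word = '#####'
After iteration 6: step = 5, word = '######'
Loop ends.

Final answer: '######'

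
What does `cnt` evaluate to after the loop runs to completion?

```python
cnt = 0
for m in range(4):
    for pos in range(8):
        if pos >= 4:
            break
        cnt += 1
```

Let's trace through this code step by step.

Initialize: cnt = 0
Entering loop: for m in range(4):
After iteration 1: m = 0, cnt = 4
After iteration 2: m = 1, cnt = 8
After iteration 3: m = 2, cnt = 12
After iteration 4: m = 3, cnt = 16
Loop ends.

Final answer: 16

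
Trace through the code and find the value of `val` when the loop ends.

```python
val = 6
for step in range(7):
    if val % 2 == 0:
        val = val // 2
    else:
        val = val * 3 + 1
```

Let's trace through this code step by step.

Initialize: val = 6
Entering loop: for step in range(7):
After iteration 1: step = 0, val = 3
After iteration 2: step = 1, val = 10
After iteration 3: step = 2, val = 5
After iteration 4: step = 3, val = 16
After iteration 5: step = 4, val = 8
After iteration 6: step = 5, val = 4
After iteration 7: step = 6, val = 2
Loop ends.

Final answer: 2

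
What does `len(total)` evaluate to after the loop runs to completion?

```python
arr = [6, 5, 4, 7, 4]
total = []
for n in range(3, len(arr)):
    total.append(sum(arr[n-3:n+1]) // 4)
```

Let's trace through this code step by step.

Initialize: arr = [6, 5, 4, 7, 4]
Initialize: total = []
Entering loop: for n in range(3, len(arr)):
After iteration 1: n = 3, total = [5]
After iteration 2: n = 4, total = [5, 5]
Loop ends.
len(total) = 2

Final answer: 2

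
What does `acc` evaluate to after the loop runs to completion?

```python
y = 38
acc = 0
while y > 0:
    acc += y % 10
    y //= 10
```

Let's trace through this code step by step.

Initialize: y = 38
Initialize: acc = 0
Entering loop: while y > 0:
After iteration 1: y = 3, acc = 8
After iteration 2: y = 0, acc = 11
Loop ends.

Final answer: 11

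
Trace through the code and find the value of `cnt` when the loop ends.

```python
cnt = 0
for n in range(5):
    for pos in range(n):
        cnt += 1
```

Let's trace through this code step by step.

Initialize: cnt = 0
Entering loop: for n in range(5):
After iteration 1: n = 0, cnt = 0
After iteration 2: n = 1, cnt = 1, pos = 0
After iteration 3: n = 2, cnt = 3, pos = 1
After iteration 4: n = 3, cnt = 6, pos = 2
After iteration 5: n = 4, cnt = 10, pos = 3
Loop ends.

Final answer: 10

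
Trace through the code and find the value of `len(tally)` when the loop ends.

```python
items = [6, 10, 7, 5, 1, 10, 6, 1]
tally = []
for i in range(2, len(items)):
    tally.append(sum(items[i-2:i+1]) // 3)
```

Let's trace through this code step by step.

Initialize: items = [6, 10, 7, 5, 1, 10, 6, 1]
Initialize: tally = []
Entering loop: for i in range(2, len(items)):
After iteration 1: i = 2, tally = [7]
After iteration 2: i = 3, tally = [7, 7]
After iteration 3: i = 4, tally = [7, 7, 4]
After iteration 4: i = 5, tally = [7, 7, 4, 5]
After iteration 5: i = 6, tally = [7, 7, 4, 5, 5]
After iteration 6: i = 7, tally = [7, 7, 4, 5, 5, 5]
Loop ends.
len(tally) = 6

Final answer: 6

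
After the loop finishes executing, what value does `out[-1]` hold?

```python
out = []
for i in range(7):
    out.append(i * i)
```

Let's trace through this code step by step.

Initialize: out = []
Entering loop: for i in range(7):
After iteration 1: i = 0, out = [0]
After iteration 2: i = 1, out = [0, 1]
After iteration 3: i = 2, out = [0, 1, 4]
After iteration 4: i = 3, out = [0, 1, 4, 9]
After iteration 5: i = 4, out = [0, 1, 4, 9, 16]
After iteration 6: i = 5, out = [0, 1, 4, 9, 16, 25]
After iteration 7: i = 6, out = [0, 1, 4, 9, 16, 25, 36]
Loop ends.
out[-1] = 36

Final answer: 36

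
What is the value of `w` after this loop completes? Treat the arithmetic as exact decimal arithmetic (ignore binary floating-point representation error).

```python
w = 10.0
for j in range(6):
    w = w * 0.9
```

Let's trace through this code step by step.

Initialize: w = 10.0
Entering loop: for j in range(6):
After iteration 1: j = 0, w = 9.0
After iteration 2: j = 1, w = 8.1
After iteration 3: j = 2, w = 7.29
After iteration 4: j = 3, w = 6.561
After iteration 5: j = 4, w = 5.9049
After iteration 6: j = 5, w = 5.31441
Loop ends.

Final answer: 5.31441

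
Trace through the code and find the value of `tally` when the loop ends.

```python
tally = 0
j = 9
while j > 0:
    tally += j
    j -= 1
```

Let's trace through this code step by step.

Initialize: tally = 0
Initialize: j = 9
Entering loop: while j > 0:
After iteration 1: tally = 9, j = 8
After iteration 2: tally = 17, j = 7
After iteration 3: tally = 24, j = 6
After iteration 4: tally = 30, j = 5
After iteration 5: tally = 35, j = 4
After iteration 6: tally = 39, j = 3
After iteration 7: tally = 42, j = 2
After iteration 8: tally = 44, j = 1
After iteration 9: tally = 45, j = 0
Loop ends.

Final answer: 45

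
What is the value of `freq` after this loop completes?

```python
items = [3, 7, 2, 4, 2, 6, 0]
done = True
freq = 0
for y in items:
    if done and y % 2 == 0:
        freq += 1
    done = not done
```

Let's trace through this code step by step.

Initialize: items = [3, 7, 2, 4, 2, 6, 0]
Initialize: done = True
Initialize: freq = 0
Entering loop: for y in items:
After iteration 1: y = 3, done = False, freq = 0
After iteration 2: y = 7, done = True, freq = 0
After iteration 3: y = 2, done = False, freq = 1
After iteration 4: y = 4, done = True, freq = 1
After iteration 5: y = 2, done = False, freq = 2
After iteration 6: y = 6, done = True, freq = 2
After iteration 7: y = 0, done = False, freq = 3
Loop ends.

Final answer: 3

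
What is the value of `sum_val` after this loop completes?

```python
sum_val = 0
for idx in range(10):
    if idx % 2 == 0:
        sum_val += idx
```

Let's trace through this code step by step.

Initialize: sum_val = 0
Entering loop: for idx in range(10):
After iteration 1: idx = 0, sum_val = 0
After iteration 2: idx = 1, sum_val = 0
After iteration 3: idx = 2, sum_val = 2
After iteration 4: idx = 3, sum_val = 2
After iteration 5: idx = 4, sum_val = 6
After iteration 6: idx = 5, sum_val = 6
After iteration 7: idx = 6, sum_val = 12
After iteration 8: idx = 7, sum_val = 12
After iteration 9: idx = 8, sum_val = 20
After iteration 10: idx = 9, sum_val = 20
Loop ends.

Final answer: 20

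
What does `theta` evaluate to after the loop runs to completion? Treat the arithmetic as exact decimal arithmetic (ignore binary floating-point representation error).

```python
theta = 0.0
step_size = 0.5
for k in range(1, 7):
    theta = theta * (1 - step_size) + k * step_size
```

Let's trace through this code step by step.

Initialize: theta = 0.0
Initialize: step_size = 0.5
Entering loop: for k in range(1, 7):
After iteration 1: k = 1, theta = 0.5
After iteration 2: k = 2, theta = 1.25
After iteration 3: k = 3, theta = 2.125
After iteration 4: k = 4, theta = 3.0625
After iteration 5: k = 5, theta = 4.03125
After iteration 6: k = 6, theta = 5.015625
Loop ends.

Final answer: 5.015625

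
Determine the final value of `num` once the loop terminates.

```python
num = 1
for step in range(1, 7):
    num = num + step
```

Let's trace through this code step by step.

Initialize: num = 1
Entering loop: for step in range(1, 7):
After iteration 1: step = 1, num = 2
After iteration 2: step = 2, num = 4
After iteration 3: step = 3, num = 7
After iteration 4: step = 4, num = 11
After iteration 5: step = 5, num = 16
After iteration 6: step = 6, num = 22
Loop ends.

Final answer: 22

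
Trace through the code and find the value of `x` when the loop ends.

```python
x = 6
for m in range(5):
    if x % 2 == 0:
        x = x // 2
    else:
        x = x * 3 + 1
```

Let's trace through this code step by step.

Initialize: x = 6
Entering loop: for m in range(5):
After iteration 1: m = 0, x = 3
After iteration 2: m = 1, x = 10
After iteration 3: m = 2, x = 5
After iteration 4: m = 3, x = 16
After iteration 5: m = 4, x = 8
Loop ends.

Final answer: 8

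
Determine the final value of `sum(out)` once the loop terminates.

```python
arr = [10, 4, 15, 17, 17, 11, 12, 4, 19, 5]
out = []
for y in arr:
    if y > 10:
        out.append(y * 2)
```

Let's trace through this code step by step.

Initialize: arr = [10, 4, 15, 17, 17, 11, 12, 4, 19, 5]
Initialize: out = []
Entering loop: for y in arr:
After iteration 1: y = 10, out = []
After iteration 2: y = 4, out = []
After iteration 3: y = 15, out = [30]
After iteration 4: y = 17, out = [30, 34]
After iteration 5: y = 17, out = [30, 34, 34]
After iteration 6: y = 11, out = [30, 34, 34, 22]
After iteration 7: y = 12, out = [30, 34, 34, 22, 24]
After iteration 8: y = 4, out = [30, 34, 34, 22, 24]
After iteration 9: y = 19, out = [30, 34, 34, 22, 24, 38]
After iteration 10: y = 5, out = [30, 34, 34, 22, 24, 38]
Loop ends.
sum(out) = 182

Final answer: 182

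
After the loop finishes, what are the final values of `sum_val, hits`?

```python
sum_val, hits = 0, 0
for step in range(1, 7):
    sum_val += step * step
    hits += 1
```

Let's trace through this code step by step.

Initialize: sum_val = 0
Initialize: hits = 0
Entering loop: for step in range(1, 7):
After iteration 1: step = 1, sum_val = 1, hits = 1
After iteration 2: step = 2, sum_val = 5, hits = 2
After iteration 3: step = 3, sum_val = 14, hits = 3
After iteration 4: step = 4, sum_val = 30, hits = 4
After iteration 5: step = 5, sum_val = 55, hits = 5
After iteration 6: step = 6, sum_val = 91, hits = 6
Loop ends.

Final answer: 91, 6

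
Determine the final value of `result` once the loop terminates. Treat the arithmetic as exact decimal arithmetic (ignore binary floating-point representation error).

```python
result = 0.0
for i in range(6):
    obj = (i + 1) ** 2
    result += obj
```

Let's trace through this code step by step.

Initialize: result = 0.0
Entering loop: for i in range(6):
After iteration 1: i = 0, result = 1.0, obj = 1
After iteration 2: i = 1, result = 5.0, obj = 4
After iteration 3: i = 2, result = 14.0, obj = 9
After iteration 4: i = 3, result = 30.0, obj = 16
After iteration 5: i = 4, result = 55.0, obj = 25
After iteration 6: i = 5, result = 91.0, obj = 36
Loop ends.

Final answer: 91.0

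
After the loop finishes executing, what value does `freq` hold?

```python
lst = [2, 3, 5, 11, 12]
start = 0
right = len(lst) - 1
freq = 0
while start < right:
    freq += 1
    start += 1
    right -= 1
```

Let's trace through this code step by step.

Initialize: lst = [2, 3, 5, 11, 12]
Initialize: start = 0
Initialize: right = 4
Initialize: freq = 0
Entering loop: while start < right:
After iteration 1: start = 1, right = 3, freq = 1
After iteration 2: start = 2, right = 2, freq = 2
Loop ends.

Final answer: 2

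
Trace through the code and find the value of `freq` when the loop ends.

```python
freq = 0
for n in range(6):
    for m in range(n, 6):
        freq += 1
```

Let's trace through this code step by step.

Initialize: freq = 0
Entering loop: for n in range(6):
After iteration 1: n = 0, freq = 6
After iteration 2: n = 1, freq = 11
After iteration 3: n = 2, freq = 15
After iteration 4: n = 3, freq = 18
After iteration 5: n = 4, freq = 20
After iteration 6: n = 5, freq = 21
Loop ends.

Final answer: 21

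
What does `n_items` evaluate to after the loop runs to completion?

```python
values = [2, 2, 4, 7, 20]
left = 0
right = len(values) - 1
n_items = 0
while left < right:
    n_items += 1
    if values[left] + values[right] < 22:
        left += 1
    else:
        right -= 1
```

Let's trace through this code step by step.

Initialize: values = [2, 2, 4, 7, 20]
Initialize: left = 0
Initialize: right = 4
Initialize: n_items = 0
Entering loop: while left < right:
After iteration 1: left = 0, right = 3, n_items = 1
After iteration 2: left = 1, right = 3, n_items = 2
After iteration 3: left = 2, right = 3, n_items = 3
After iteration 4: left = 3, right = 3, n_items = 4
Loop ends.

Final answer: 4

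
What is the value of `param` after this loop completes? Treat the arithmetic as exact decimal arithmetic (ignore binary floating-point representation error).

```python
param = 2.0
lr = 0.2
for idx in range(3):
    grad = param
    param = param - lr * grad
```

Let's trace through this code step by step.

Initialize: param = 2.0
Initialize: lr = 0.2
Entering loop: for idx in range(3):
After iteration 1: idx = 0, param = 1.6, grad = 2.0
After iteration 2: idx = 1, param = 1.28, grad = 1.6
After iteration 3: idx = 2, param = 1.024, grad = 1.28
Loop ends.

Final answer: 1.024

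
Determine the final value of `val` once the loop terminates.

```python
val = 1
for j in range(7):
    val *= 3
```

Let's trace through this code step by step.

Initialize: val = 1
Entering loop: for j in range(7):
After iteration 1: j = 0, val = 3
After iteration 2: j = 1, val = 9
After iteration 3: j = 2, val = 27
After iteration 4: j = 3, val = 81
After iteration 5: j = 4, val = 243
After iteration 6: j = 5, val = 729
After iteration 7: j = 6, val = 2187
Loop ends.

Final answer: 2187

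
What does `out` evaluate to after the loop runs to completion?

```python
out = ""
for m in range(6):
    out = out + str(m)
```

Let's trace through this code step by step.

Initialize: out = ''
Entering loop: for m in range(6):
After iteration 1: m = 0, out = '0'
After iteration 2: m = 1, out = '01'
After iteration 3: m = 2, out = '012'
After iteration 4: m = 3, out = '0123'
After iteration 5: m = 4, out = '01234'
After iteration 6: m = 5, out = '012345'
Loop ends.

Final answer: '012345'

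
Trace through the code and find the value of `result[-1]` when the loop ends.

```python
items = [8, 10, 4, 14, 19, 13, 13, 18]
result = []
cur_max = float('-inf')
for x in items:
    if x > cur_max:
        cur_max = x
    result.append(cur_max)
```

Let's trace through this code step by step.

Initialize: items = [8, 10, 4, 14, 19, 13, 13, 18]
Initialize: result = []
Initialize: cur_max = -inf
Entering loop: for x in items:
After iteration 1: x = 8, result = [8], cur_max = 8
After iteration 2: x = 10, result = [8, 10], cur_max = 10
After iteration 3: x = 4, result = [8, 10, 10], cur_max = 10
After iteration 4: x = 14, result = [8, 10, 10, 14], cur_max = 14
After iteration 5: x = 19, result = [8, 10, 10, 14, 19], cur_max = 19
After iteration 6: x = 13, result = [8, 10, 10, 14, 19, 19], cur_max = 19
After iteration 7: x = 13, result = [8, 10, 10, 14, 19, 19, 19], cur_max = 19
After iteration 8: x = 18, result = [8, 10, 10, 14, 19, 19, 19, 19], cur_max = 19
Loop ends.
result[-1] = 19

Final answer: 19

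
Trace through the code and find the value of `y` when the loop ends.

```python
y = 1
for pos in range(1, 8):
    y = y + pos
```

Let's trace through this code step by step.

Initialize: y = 1
Entering loop: for pos in range(1, 8):
After iteration 1: pos = 1, y = 2
After iteration 2: pos = 2, y = 4
After iteration 3: pos = 3, y = 7
After iteration 4: pos = 4, y = 11
After iteration 5: pos = 5, y = 16
After iteration 6: pos = 6, y = 22
After iteration 7: pos = 7, y = 29
Loop ends.

Final answer: 29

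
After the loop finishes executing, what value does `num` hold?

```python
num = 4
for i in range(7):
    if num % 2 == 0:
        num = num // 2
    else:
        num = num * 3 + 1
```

Let's trace through this code step by step.

Initialize: num = 4
Entering loop: for i in range(7):
After iteration 1: i = 0, num = 2
After iteration 2: i = 1, num = 1
After iteration 3: i = 2, num = 4
After iteration 4: i = 3, num = 2
After iteration 5: i = 4, num = 1
After iteration 6: i = 5, num = 4
After iteration 7: i = 6, num = 2
Loop ends.

Final answer: 2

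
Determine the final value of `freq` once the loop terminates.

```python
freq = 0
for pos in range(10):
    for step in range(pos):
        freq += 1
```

Let's trace through this code step by step.

Initialize: freq = 0
Entering loop: for pos in range(10):
After iteration 1: pos = 0, freq = 0
After iteration 2: pos = 1, freq = 1, step = 0
After iteration 3: pos = 2, freq = 3, step = 1
After iteration 4: pos = 3, freq = 6, step = 2
After iteration 5: pos = 4, freq = 10, step = 3
After iteration 6: pos = 5, freq = 15, step = 4
After iteration 7: pos = 6, freq = 21, step = 5
After iteration 8: pos = 7, freq = 28, step = 6
After iteration 9: pos = 8, freq = 36, step = 7
After iteration 10: pos = 9, freq = 45, step = 8
Loop ends.

Final answer: 45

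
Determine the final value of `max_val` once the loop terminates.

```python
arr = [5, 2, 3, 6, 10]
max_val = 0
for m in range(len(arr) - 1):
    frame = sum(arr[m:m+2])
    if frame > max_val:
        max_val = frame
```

Let's trace through this code step by step.

Initialize: arr = [5, 2, 3, 6, 10]
Initialize: max_val = 0
Entering loop: for m in range(len(arr) - 1):
After iteration 1: m = 0, max_val = 7, frame = 7
After iteration 2: m = 1, max_val = 7, frame = 5
After iteration 3: m = 2, max_val = 9, frame = 9
After iteration 4: m = 3, max_val = 16, frame = 16
Loop ends.

Final answer: 16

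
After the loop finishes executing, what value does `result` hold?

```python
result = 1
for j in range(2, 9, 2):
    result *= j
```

Let's trace through this code step by step.

Initialize: result = 1
Entering loop: for j in range(2, 9, 2):
After iteration 1: j = 2, result = 2
After iteration 2: j = 4, result = 8
After iteration 3: j = 6, result = 48
After iteration 4: j = 8, result = 384
Loop ends.

Final answer: 384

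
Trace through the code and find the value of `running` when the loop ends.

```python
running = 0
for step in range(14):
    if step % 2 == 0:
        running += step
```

Let's trace through this code step by step.

Initialize: running = 0
Entering loop: for step in range(14):
After iteration 1: step = 0, running = 0
After iteration 2: step = 1, running = 0
After iteration 3: step = 2, running = 2
After iteration 4: step = 3, running = 2
After iteration 5: step = 4, running = 6
After iteration 6: step = 5, running = 6
After iteration 7: step = 6, running = 12
After iteration 8: step = 7, running = 12
After iteration 9: step = 8, running = 20
After iteration 10: step = 9, running = 20
After iteration 11: step = 10, running = 30
After iteration 12: step = 11, running = 30
After iteration 13: step = 12, running = 42
After iteration 14: step = 13, running = 42
Loop ends.

Final answer: 42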